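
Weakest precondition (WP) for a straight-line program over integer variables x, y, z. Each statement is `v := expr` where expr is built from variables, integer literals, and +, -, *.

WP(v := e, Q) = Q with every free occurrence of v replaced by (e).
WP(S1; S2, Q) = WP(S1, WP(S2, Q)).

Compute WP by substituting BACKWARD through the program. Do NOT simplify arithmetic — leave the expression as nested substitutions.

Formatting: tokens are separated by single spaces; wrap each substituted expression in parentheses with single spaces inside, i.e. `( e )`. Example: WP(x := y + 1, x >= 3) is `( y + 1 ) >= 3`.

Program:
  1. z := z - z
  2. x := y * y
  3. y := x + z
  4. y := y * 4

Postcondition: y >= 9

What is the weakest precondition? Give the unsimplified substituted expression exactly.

Answer: ( ( ( y * y ) + ( z - z ) ) * 4 ) >= 9

Derivation:
post: y >= 9
stmt 4: y := y * 4  -- replace 1 occurrence(s) of y with (y * 4)
  => ( y * 4 ) >= 9
stmt 3: y := x + z  -- replace 1 occurrence(s) of y with (x + z)
  => ( ( x + z ) * 4 ) >= 9
stmt 2: x := y * y  -- replace 1 occurrence(s) of x with (y * y)
  => ( ( ( y * y ) + z ) * 4 ) >= 9
stmt 1: z := z - z  -- replace 1 occurrence(s) of z with (z - z)
  => ( ( ( y * y ) + ( z - z ) ) * 4 ) >= 9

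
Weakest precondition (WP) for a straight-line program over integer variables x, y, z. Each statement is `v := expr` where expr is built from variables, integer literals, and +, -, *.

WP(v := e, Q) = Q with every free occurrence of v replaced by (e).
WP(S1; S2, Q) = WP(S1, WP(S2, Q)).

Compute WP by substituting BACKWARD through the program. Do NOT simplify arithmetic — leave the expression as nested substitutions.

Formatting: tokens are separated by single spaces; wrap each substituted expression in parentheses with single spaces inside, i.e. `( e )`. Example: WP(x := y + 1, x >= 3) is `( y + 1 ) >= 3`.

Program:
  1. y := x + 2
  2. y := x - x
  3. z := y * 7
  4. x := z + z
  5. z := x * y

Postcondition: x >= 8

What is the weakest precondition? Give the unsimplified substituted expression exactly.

post: x >= 8
stmt 5: z := x * y  -- replace 0 occurrence(s) of z with (x * y)
  => x >= 8
stmt 4: x := z + z  -- replace 1 occurrence(s) of x with (z + z)
  => ( z + z ) >= 8
stmt 3: z := y * 7  -- replace 2 occurrence(s) of z with (y * 7)
  => ( ( y * 7 ) + ( y * 7 ) ) >= 8
stmt 2: y := x - x  -- replace 2 occurrence(s) of y with (x - x)
  => ( ( ( x - x ) * 7 ) + ( ( x - x ) * 7 ) ) >= 8
stmt 1: y := x + 2  -- replace 0 occurrence(s) of y with (x + 2)
  => ( ( ( x - x ) * 7 ) + ( ( x - x ) * 7 ) ) >= 8

Answer: ( ( ( x - x ) * 7 ) + ( ( x - x ) * 7 ) ) >= 8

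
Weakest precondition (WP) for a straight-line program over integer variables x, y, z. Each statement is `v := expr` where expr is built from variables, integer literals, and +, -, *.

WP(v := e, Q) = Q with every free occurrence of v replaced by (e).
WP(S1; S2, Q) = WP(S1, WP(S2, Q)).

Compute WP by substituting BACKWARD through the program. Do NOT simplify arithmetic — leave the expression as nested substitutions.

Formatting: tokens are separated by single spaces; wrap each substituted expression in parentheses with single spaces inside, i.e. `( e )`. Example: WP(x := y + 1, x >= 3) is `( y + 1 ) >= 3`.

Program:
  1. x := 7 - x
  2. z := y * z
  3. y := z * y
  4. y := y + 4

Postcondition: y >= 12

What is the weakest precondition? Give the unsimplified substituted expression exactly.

post: y >= 12
stmt 4: y := y + 4  -- replace 1 occurrence(s) of y with (y + 4)
  => ( y + 4 ) >= 12
stmt 3: y := z * y  -- replace 1 occurrence(s) of y with (z * y)
  => ( ( z * y ) + 4 ) >= 12
stmt 2: z := y * z  -- replace 1 occurrence(s) of z with (y * z)
  => ( ( ( y * z ) * y ) + 4 ) >= 12
stmt 1: x := 7 - x  -- replace 0 occurrence(s) of x with (7 - x)
  => ( ( ( y * z ) * y ) + 4 ) >= 12

Answer: ( ( ( y * z ) * y ) + 4 ) >= 12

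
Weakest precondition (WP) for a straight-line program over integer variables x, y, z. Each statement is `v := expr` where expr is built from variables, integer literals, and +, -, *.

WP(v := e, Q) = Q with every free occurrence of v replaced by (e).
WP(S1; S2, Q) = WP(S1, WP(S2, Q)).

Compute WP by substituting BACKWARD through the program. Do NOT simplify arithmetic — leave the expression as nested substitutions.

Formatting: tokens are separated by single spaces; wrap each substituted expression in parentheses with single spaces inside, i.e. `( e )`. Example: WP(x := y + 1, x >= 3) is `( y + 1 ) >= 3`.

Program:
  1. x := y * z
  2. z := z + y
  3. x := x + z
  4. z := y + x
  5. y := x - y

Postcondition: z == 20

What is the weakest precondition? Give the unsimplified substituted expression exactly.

post: z == 20
stmt 5: y := x - y  -- replace 0 occurrence(s) of y with (x - y)
  => z == 20
stmt 4: z := y + x  -- replace 1 occurrence(s) of z with (y + x)
  => ( y + x ) == 20
stmt 3: x := x + z  -- replace 1 occurrence(s) of x with (x + z)
  => ( y + ( x + z ) ) == 20
stmt 2: z := z + y  -- replace 1 occurrence(s) of z with (z + y)
  => ( y + ( x + ( z + y ) ) ) == 20
stmt 1: x := y * z  -- replace 1 occurrence(s) of x with (y * z)
  => ( y + ( ( y * z ) + ( z + y ) ) ) == 20

Answer: ( y + ( ( y * z ) + ( z + y ) ) ) == 20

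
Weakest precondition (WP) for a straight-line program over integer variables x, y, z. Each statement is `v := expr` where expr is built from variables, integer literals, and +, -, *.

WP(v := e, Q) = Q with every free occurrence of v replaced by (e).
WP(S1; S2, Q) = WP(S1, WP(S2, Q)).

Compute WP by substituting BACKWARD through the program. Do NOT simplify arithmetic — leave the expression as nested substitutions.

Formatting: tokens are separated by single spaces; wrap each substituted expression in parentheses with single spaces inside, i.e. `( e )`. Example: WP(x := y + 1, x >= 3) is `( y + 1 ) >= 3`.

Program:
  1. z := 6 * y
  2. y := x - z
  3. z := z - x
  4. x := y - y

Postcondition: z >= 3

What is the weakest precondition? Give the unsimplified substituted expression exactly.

Answer: ( ( 6 * y ) - x ) >= 3

Derivation:
post: z >= 3
stmt 4: x := y - y  -- replace 0 occurrence(s) of x with (y - y)
  => z >= 3
stmt 3: z := z - x  -- replace 1 occurrence(s) of z with (z - x)
  => ( z - x ) >= 3
stmt 2: y := x - z  -- replace 0 occurrence(s) of y with (x - z)
  => ( z - x ) >= 3
stmt 1: z := 6 * y  -- replace 1 occurrence(s) of z with (6 * y)
  => ( ( 6 * y ) - x ) >= 3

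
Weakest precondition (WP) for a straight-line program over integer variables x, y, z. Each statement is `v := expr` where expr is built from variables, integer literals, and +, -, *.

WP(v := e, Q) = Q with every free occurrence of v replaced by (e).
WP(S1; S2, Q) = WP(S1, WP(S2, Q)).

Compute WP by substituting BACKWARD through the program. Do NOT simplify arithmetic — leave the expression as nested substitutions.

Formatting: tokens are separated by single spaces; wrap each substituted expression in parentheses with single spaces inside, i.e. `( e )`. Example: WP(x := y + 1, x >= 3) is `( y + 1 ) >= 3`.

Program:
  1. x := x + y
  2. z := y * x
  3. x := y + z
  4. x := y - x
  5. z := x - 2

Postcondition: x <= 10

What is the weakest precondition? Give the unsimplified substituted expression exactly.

post: x <= 10
stmt 5: z := x - 2  -- replace 0 occurrence(s) of z with (x - 2)
  => x <= 10
stmt 4: x := y - x  -- replace 1 occurrence(s) of x with (y - x)
  => ( y - x ) <= 10
stmt 3: x := y + z  -- replace 1 occurrence(s) of x with (y + z)
  => ( y - ( y + z ) ) <= 10
stmt 2: z := y * x  -- replace 1 occurrence(s) of z with (y * x)
  => ( y - ( y + ( y * x ) ) ) <= 10
stmt 1: x := x + y  -- replace 1 occurrence(s) of x with (x + y)
  => ( y - ( y + ( y * ( x + y ) ) ) ) <= 10

Answer: ( y - ( y + ( y * ( x + y ) ) ) ) <= 10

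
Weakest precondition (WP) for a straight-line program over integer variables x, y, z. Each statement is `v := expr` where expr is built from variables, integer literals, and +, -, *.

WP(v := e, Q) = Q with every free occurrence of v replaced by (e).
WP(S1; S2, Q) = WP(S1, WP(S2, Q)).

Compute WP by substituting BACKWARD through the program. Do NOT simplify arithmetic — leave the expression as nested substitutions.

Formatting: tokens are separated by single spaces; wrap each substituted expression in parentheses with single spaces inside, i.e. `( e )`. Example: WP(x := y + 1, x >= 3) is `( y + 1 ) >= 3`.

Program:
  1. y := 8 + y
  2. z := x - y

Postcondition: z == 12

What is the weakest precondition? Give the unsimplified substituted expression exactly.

Answer: ( x - ( 8 + y ) ) == 12

Derivation:
post: z == 12
stmt 2: z := x - y  -- replace 1 occurrence(s) of z with (x - y)
  => ( x - y ) == 12
stmt 1: y := 8 + y  -- replace 1 occurrence(s) of y with (8 + y)
  => ( x - ( 8 + y ) ) == 12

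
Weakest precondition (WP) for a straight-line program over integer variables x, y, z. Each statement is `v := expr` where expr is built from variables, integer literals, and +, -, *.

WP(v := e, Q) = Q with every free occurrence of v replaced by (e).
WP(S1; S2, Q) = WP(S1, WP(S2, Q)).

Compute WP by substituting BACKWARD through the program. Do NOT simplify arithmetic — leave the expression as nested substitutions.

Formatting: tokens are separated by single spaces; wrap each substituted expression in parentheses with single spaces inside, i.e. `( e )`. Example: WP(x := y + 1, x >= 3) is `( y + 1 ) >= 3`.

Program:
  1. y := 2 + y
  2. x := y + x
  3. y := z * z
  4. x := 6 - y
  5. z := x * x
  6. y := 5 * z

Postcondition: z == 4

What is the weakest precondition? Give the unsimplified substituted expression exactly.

Answer: ( ( 6 - ( z * z ) ) * ( 6 - ( z * z ) ) ) == 4

Derivation:
post: z == 4
stmt 6: y := 5 * z  -- replace 0 occurrence(s) of y with (5 * z)
  => z == 4
stmt 5: z := x * x  -- replace 1 occurrence(s) of z with (x * x)
  => ( x * x ) == 4
stmt 4: x := 6 - y  -- replace 2 occurrence(s) of x with (6 - y)
  => ( ( 6 - y ) * ( 6 - y ) ) == 4
stmt 3: y := z * z  -- replace 2 occurrence(s) of y with (z * z)
  => ( ( 6 - ( z * z ) ) * ( 6 - ( z * z ) ) ) == 4
stmt 2: x := y + x  -- replace 0 occurrence(s) of x with (y + x)
  => ( ( 6 - ( z * z ) ) * ( 6 - ( z * z ) ) ) == 4
stmt 1: y := 2 + y  -- replace 0 occurrence(s) of y with (2 + y)
  => ( ( 6 - ( z * z ) ) * ( 6 - ( z * z ) ) ) == 4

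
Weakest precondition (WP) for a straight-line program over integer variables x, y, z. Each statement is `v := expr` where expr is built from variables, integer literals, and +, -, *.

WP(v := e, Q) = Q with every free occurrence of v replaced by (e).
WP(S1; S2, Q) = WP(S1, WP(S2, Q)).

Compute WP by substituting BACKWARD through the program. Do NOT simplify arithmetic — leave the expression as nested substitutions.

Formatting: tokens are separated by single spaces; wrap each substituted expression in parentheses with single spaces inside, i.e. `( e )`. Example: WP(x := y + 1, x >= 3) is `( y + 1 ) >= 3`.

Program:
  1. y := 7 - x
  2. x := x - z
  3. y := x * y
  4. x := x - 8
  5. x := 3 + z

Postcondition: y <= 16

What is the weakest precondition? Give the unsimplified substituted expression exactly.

Answer: ( ( x - z ) * ( 7 - x ) ) <= 16

Derivation:
post: y <= 16
stmt 5: x := 3 + z  -- replace 0 occurrence(s) of x with (3 + z)
  => y <= 16
stmt 4: x := x - 8  -- replace 0 occurrence(s) of x with (x - 8)
  => y <= 16
stmt 3: y := x * y  -- replace 1 occurrence(s) of y with (x * y)
  => ( x * y ) <= 16
stmt 2: x := x - z  -- replace 1 occurrence(s) of x with (x - z)
  => ( ( x - z ) * y ) <= 16
stmt 1: y := 7 - x  -- replace 1 occurrence(s) of y with (7 - x)
  => ( ( x - z ) * ( 7 - x ) ) <= 16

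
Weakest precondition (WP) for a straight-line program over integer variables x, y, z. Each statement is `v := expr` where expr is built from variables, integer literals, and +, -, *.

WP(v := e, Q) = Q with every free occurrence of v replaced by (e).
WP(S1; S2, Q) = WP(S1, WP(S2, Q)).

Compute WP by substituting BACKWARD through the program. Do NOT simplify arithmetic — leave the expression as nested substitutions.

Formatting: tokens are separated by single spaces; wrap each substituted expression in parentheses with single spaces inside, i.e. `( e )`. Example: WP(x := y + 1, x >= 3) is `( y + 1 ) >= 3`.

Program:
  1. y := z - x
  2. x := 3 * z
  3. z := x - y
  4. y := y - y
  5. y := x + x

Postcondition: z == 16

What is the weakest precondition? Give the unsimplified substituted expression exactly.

Answer: ( ( 3 * z ) - ( z - x ) ) == 16

Derivation:
post: z == 16
stmt 5: y := x + x  -- replace 0 occurrence(s) of y with (x + x)
  => z == 16
stmt 4: y := y - y  -- replace 0 occurrence(s) of y with (y - y)
  => z == 16
stmt 3: z := x - y  -- replace 1 occurrence(s) of z with (x - y)
  => ( x - y ) == 16
stmt 2: x := 3 * z  -- replace 1 occurrence(s) of x with (3 * z)
  => ( ( 3 * z ) - y ) == 16
stmt 1: y := z - x  -- replace 1 occurrence(s) of y with (z - x)
  => ( ( 3 * z ) - ( z - x ) ) == 16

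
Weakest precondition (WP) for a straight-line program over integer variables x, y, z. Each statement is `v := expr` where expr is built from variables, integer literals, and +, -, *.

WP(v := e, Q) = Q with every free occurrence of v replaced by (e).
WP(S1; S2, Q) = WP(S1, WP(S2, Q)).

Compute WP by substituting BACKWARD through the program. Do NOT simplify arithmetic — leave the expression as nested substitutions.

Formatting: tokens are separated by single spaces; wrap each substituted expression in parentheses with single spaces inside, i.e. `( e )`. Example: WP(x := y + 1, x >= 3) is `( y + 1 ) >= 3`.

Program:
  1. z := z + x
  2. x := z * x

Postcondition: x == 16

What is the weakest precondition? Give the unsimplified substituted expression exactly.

Answer: ( ( z + x ) * x ) == 16

Derivation:
post: x == 16
stmt 2: x := z * x  -- replace 1 occurrence(s) of x with (z * x)
  => ( z * x ) == 16
stmt 1: z := z + x  -- replace 1 occurrence(s) of z with (z + x)
  => ( ( z + x ) * x ) == 16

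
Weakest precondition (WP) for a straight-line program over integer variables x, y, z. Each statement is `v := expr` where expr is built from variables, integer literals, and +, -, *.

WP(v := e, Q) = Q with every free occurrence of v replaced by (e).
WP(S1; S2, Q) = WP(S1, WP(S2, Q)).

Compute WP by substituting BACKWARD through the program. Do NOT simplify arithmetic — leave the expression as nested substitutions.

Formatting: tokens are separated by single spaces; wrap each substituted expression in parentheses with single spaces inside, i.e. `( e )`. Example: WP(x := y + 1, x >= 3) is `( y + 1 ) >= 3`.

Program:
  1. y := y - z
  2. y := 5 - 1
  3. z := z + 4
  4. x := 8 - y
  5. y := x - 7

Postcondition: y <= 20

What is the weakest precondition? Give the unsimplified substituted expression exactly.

Answer: ( ( 8 - ( 5 - 1 ) ) - 7 ) <= 20

Derivation:
post: y <= 20
stmt 5: y := x - 7  -- replace 1 occurrence(s) of y with (x - 7)
  => ( x - 7 ) <= 20
stmt 4: x := 8 - y  -- replace 1 occurrence(s) of x with (8 - y)
  => ( ( 8 - y ) - 7 ) <= 20
stmt 3: z := z + 4  -- replace 0 occurrence(s) of z with (z + 4)
  => ( ( 8 - y ) - 7 ) <= 20
stmt 2: y := 5 - 1  -- replace 1 occurrence(s) of y with (5 - 1)
  => ( ( 8 - ( 5 - 1 ) ) - 7 ) <= 20
stmt 1: y := y - z  -- replace 0 occurrence(s) of y with (y - z)
  => ( ( 8 - ( 5 - 1 ) ) - 7 ) <= 20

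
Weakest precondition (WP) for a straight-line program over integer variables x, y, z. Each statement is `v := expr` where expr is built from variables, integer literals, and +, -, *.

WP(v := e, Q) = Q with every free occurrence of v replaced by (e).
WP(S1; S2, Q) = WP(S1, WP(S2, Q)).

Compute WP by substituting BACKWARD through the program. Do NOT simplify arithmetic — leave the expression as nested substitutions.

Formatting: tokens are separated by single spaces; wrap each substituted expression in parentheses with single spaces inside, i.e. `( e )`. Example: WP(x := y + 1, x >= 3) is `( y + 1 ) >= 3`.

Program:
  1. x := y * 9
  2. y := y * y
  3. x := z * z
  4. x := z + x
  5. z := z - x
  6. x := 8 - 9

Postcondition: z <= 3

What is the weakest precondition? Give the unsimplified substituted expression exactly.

Answer: ( z - ( z + ( z * z ) ) ) <= 3

Derivation:
post: z <= 3
stmt 6: x := 8 - 9  -- replace 0 occurrence(s) of x with (8 - 9)
  => z <= 3
stmt 5: z := z - x  -- replace 1 occurrence(s) of z with (z - x)
  => ( z - x ) <= 3
stmt 4: x := z + x  -- replace 1 occurrence(s) of x with (z + x)
  => ( z - ( z + x ) ) <= 3
stmt 3: x := z * z  -- replace 1 occurrence(s) of x with (z * z)
  => ( z - ( z + ( z * z ) ) ) <= 3
stmt 2: y := y * y  -- replace 0 occurrence(s) of y with (y * y)
  => ( z - ( z + ( z * z ) ) ) <= 3
stmt 1: x := y * 9  -- replace 0 occurrence(s) of x with (y * 9)
  => ( z - ( z + ( z * z ) ) ) <= 3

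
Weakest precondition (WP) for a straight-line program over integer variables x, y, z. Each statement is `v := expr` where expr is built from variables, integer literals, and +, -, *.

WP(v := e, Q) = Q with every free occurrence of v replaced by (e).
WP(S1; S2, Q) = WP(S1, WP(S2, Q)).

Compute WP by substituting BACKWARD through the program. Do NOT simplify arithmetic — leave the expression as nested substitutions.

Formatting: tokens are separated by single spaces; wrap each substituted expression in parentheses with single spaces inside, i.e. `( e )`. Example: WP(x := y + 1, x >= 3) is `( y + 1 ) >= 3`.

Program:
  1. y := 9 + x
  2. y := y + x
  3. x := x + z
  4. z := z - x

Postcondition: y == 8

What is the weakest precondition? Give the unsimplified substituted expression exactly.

post: y == 8
stmt 4: z := z - x  -- replace 0 occurrence(s) of z with (z - x)
  => y == 8
stmt 3: x := x + z  -- replace 0 occurrence(s) of x with (x + z)
  => y == 8
stmt 2: y := y + x  -- replace 1 occurrence(s) of y with (y + x)
  => ( y + x ) == 8
stmt 1: y := 9 + x  -- replace 1 occurrence(s) of y with (9 + x)
  => ( ( 9 + x ) + x ) == 8

Answer: ( ( 9 + x ) + x ) == 8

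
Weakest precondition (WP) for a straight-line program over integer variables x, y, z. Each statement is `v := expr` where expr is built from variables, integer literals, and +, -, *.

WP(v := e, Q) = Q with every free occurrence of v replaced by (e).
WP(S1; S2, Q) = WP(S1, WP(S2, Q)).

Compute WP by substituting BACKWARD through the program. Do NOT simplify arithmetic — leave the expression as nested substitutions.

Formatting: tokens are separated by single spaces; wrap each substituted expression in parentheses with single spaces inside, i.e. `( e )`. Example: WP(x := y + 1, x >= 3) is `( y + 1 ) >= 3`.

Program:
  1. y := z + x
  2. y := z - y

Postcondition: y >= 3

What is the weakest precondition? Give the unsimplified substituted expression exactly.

post: y >= 3
stmt 2: y := z - y  -- replace 1 occurrence(s) of y with (z - y)
  => ( z - y ) >= 3
stmt 1: y := z + x  -- replace 1 occurrence(s) of y with (z + x)
  => ( z - ( z + x ) ) >= 3

Answer: ( z - ( z + x ) ) >= 3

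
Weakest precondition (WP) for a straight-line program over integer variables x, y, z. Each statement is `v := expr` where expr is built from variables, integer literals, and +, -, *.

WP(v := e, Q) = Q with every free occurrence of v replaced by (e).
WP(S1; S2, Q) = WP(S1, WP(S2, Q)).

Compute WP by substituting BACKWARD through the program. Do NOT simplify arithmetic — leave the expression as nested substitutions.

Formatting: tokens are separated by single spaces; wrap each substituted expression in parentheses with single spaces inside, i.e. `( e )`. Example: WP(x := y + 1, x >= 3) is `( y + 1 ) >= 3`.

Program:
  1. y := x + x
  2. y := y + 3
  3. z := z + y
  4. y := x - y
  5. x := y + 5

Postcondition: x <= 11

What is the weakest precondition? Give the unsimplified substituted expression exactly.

post: x <= 11
stmt 5: x := y + 5  -- replace 1 occurrence(s) of x with (y + 5)
  => ( y + 5 ) <= 11
stmt 4: y := x - y  -- replace 1 occurrence(s) of y with (x - y)
  => ( ( x - y ) + 5 ) <= 11
stmt 3: z := z + y  -- replace 0 occurrence(s) of z with (z + y)
  => ( ( x - y ) + 5 ) <= 11
stmt 2: y := y + 3  -- replace 1 occurrence(s) of y with (y + 3)
  => ( ( x - ( y + 3 ) ) + 5 ) <= 11
stmt 1: y := x + x  -- replace 1 occurrence(s) of y with (x + x)
  => ( ( x - ( ( x + x ) + 3 ) ) + 5 ) <= 11

Answer: ( ( x - ( ( x + x ) + 3 ) ) + 5 ) <= 11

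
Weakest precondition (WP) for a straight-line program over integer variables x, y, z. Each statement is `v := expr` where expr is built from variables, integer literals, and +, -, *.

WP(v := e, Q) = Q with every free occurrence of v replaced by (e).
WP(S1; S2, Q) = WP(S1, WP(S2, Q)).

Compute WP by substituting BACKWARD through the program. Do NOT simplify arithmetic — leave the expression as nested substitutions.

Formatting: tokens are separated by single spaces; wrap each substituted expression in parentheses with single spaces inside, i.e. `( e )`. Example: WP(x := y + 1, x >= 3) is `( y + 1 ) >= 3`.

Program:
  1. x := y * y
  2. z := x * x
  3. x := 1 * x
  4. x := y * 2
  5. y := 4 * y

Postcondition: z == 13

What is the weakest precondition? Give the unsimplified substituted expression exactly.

Answer: ( ( y * y ) * ( y * y ) ) == 13

Derivation:
post: z == 13
stmt 5: y := 4 * y  -- replace 0 occurrence(s) of y with (4 * y)
  => z == 13
stmt 4: x := y * 2  -- replace 0 occurrence(s) of x with (y * 2)
  => z == 13
stmt 3: x := 1 * x  -- replace 0 occurrence(s) of x with (1 * x)
  => z == 13
stmt 2: z := x * x  -- replace 1 occurrence(s) of z with (x * x)
  => ( x * x ) == 13
stmt 1: x := y * y  -- replace 2 occurrence(s) of x with (y * y)
  => ( ( y * y ) * ( y * y ) ) == 13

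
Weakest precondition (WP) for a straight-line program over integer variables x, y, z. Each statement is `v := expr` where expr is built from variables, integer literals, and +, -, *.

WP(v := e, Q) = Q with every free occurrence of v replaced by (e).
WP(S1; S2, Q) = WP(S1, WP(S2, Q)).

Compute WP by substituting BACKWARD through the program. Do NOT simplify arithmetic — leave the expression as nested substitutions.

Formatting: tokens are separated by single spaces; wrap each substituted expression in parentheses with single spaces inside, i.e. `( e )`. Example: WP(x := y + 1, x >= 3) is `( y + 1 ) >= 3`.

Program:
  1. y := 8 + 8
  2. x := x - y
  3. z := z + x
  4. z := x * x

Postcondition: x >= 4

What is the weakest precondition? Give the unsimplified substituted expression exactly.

Answer: ( x - ( 8 + 8 ) ) >= 4

Derivation:
post: x >= 4
stmt 4: z := x * x  -- replace 0 occurrence(s) of z with (x * x)
  => x >= 4
stmt 3: z := z + x  -- replace 0 occurrence(s) of z with (z + x)
  => x >= 4
stmt 2: x := x - y  -- replace 1 occurrence(s) of x with (x - y)
  => ( x - y ) >= 4
stmt 1: y := 8 + 8  -- replace 1 occurrence(s) of y with (8 + 8)
  => ( x - ( 8 + 8 ) ) >= 4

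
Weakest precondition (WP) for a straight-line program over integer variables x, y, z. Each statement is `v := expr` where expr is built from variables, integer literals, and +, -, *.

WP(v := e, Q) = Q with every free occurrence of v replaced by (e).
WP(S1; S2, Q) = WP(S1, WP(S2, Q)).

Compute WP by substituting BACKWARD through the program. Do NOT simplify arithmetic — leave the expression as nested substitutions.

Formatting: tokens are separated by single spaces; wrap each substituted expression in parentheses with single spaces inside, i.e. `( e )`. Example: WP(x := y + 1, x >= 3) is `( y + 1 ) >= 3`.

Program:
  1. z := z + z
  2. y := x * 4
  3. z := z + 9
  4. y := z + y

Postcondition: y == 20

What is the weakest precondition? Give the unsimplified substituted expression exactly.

Answer: ( ( ( z + z ) + 9 ) + ( x * 4 ) ) == 20

Derivation:
post: y == 20
stmt 4: y := z + y  -- replace 1 occurrence(s) of y with (z + y)
  => ( z + y ) == 20
stmt 3: z := z + 9  -- replace 1 occurrence(s) of z with (z + 9)
  => ( ( z + 9 ) + y ) == 20
stmt 2: y := x * 4  -- replace 1 occurrence(s) of y with (x * 4)
  => ( ( z + 9 ) + ( x * 4 ) ) == 20
stmt 1: z := z + z  -- replace 1 occurrence(s) of z with (z + z)
  => ( ( ( z + z ) + 9 ) + ( x * 4 ) ) == 20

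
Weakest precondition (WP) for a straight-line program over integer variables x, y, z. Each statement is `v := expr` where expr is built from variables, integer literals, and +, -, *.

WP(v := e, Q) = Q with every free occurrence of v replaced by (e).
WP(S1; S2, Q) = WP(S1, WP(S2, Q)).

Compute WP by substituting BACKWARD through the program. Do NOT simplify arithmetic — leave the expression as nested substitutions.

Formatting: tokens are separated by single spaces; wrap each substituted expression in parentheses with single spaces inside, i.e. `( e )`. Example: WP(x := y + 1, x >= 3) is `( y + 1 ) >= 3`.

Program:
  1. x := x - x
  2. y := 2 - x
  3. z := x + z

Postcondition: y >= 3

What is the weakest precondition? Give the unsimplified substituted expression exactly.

Answer: ( 2 - ( x - x ) ) >= 3

Derivation:
post: y >= 3
stmt 3: z := x + z  -- replace 0 occurrence(s) of z with (x + z)
  => y >= 3
stmt 2: y := 2 - x  -- replace 1 occurrence(s) of y with (2 - x)
  => ( 2 - x ) >= 3
stmt 1: x := x - x  -- replace 1 occurrence(s) of x with (x - x)
  => ( 2 - ( x - x ) ) >= 3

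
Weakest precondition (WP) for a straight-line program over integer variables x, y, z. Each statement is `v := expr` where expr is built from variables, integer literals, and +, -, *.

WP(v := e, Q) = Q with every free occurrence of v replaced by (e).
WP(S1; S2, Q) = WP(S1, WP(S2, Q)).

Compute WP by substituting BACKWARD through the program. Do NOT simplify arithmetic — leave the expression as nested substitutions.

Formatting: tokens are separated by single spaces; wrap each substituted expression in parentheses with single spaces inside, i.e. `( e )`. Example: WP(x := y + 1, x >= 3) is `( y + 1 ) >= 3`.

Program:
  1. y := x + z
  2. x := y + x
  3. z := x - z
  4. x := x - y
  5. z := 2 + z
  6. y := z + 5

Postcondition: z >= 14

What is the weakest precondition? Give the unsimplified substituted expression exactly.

post: z >= 14
stmt 6: y := z + 5  -- replace 0 occurrence(s) of y with (z + 5)
  => z >= 14
stmt 5: z := 2 + z  -- replace 1 occurrence(s) of z with (2 + z)
  => ( 2 + z ) >= 14
stmt 4: x := x - y  -- replace 0 occurrence(s) of x with (x - y)
  => ( 2 + z ) >= 14
stmt 3: z := x - z  -- replace 1 occurrence(s) of z with (x - z)
  => ( 2 + ( x - z ) ) >= 14
stmt 2: x := y + x  -- replace 1 occurrence(s) of x with (y + x)
  => ( 2 + ( ( y + x ) - z ) ) >= 14
stmt 1: y := x + z  -- replace 1 occurrence(s) of y with (x + z)
  => ( 2 + ( ( ( x + z ) + x ) - z ) ) >= 14

Answer: ( 2 + ( ( ( x + z ) + x ) - z ) ) >= 14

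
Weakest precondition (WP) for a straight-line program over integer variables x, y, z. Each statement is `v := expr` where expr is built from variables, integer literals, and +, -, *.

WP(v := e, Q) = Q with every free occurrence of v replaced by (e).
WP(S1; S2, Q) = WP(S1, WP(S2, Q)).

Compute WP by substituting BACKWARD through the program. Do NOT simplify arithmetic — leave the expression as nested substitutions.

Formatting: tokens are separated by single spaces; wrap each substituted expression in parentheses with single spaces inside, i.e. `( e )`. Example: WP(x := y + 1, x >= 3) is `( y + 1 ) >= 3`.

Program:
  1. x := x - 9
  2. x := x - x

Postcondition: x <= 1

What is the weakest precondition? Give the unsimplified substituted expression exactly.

post: x <= 1
stmt 2: x := x - x  -- replace 1 occurrence(s) of x with (x - x)
  => ( x - x ) <= 1
stmt 1: x := x - 9  -- replace 2 occurrence(s) of x with (x - 9)
  => ( ( x - 9 ) - ( x - 9 ) ) <= 1

Answer: ( ( x - 9 ) - ( x - 9 ) ) <= 1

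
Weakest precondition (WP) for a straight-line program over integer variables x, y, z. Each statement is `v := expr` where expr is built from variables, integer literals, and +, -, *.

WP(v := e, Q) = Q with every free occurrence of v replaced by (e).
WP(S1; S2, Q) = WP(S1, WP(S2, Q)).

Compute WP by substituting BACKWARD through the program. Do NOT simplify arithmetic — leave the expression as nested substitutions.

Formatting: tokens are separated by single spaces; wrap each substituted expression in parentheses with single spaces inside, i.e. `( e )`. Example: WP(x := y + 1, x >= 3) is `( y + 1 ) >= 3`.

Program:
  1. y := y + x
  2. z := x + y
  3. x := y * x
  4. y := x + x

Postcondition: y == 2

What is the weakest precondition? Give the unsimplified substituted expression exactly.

post: y == 2
stmt 4: y := x + x  -- replace 1 occurrence(s) of y with (x + x)
  => ( x + x ) == 2
stmt 3: x := y * x  -- replace 2 occurrence(s) of x with (y * x)
  => ( ( y * x ) + ( y * x ) ) == 2
stmt 2: z := x + y  -- replace 0 occurrence(s) of z with (x + y)
  => ( ( y * x ) + ( y * x ) ) == 2
stmt 1: y := y + x  -- replace 2 occurrence(s) of y with (y + x)
  => ( ( ( y + x ) * x ) + ( ( y + x ) * x ) ) == 2

Answer: ( ( ( y + x ) * x ) + ( ( y + x ) * x ) ) == 2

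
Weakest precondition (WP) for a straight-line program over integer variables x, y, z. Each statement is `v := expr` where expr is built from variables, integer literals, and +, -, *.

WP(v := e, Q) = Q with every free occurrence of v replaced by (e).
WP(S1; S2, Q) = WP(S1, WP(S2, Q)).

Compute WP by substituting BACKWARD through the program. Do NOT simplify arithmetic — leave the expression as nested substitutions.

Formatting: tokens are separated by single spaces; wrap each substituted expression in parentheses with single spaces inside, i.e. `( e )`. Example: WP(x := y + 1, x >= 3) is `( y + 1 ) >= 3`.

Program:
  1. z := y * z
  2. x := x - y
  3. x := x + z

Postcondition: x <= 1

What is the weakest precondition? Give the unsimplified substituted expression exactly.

post: x <= 1
stmt 3: x := x + z  -- replace 1 occurrence(s) of x with (x + z)
  => ( x + z ) <= 1
stmt 2: x := x - y  -- replace 1 occurrence(s) of x with (x - y)
  => ( ( x - y ) + z ) <= 1
stmt 1: z := y * z  -- replace 1 occurrence(s) of z with (y * z)
  => ( ( x - y ) + ( y * z ) ) <= 1

Answer: ( ( x - y ) + ( y * z ) ) <= 1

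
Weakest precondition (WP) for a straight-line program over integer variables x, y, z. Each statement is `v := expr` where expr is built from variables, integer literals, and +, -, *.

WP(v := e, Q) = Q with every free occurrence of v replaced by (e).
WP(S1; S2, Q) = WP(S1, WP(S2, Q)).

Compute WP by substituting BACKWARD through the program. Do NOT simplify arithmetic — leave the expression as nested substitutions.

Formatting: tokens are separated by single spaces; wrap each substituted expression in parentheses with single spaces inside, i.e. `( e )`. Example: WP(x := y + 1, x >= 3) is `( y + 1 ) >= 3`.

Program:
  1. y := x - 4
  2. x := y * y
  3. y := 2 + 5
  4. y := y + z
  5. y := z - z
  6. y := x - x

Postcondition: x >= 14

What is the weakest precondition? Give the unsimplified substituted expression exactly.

post: x >= 14
stmt 6: y := x - x  -- replace 0 occurrence(s) of y with (x - x)
  => x >= 14
stmt 5: y := z - z  -- replace 0 occurrence(s) of y with (z - z)
  => x >= 14
stmt 4: y := y + z  -- replace 0 occurrence(s) of y with (y + z)
  => x >= 14
stmt 3: y := 2 + 5  -- replace 0 occurrence(s) of y with (2 + 5)
  => x >= 14
stmt 2: x := y * y  -- replace 1 occurrence(s) of x with (y * y)
  => ( y * y ) >= 14
stmt 1: y := x - 4  -- replace 2 occurrence(s) of y with (x - 4)
  => ( ( x - 4 ) * ( x - 4 ) ) >= 14

Answer: ( ( x - 4 ) * ( x - 4 ) ) >= 14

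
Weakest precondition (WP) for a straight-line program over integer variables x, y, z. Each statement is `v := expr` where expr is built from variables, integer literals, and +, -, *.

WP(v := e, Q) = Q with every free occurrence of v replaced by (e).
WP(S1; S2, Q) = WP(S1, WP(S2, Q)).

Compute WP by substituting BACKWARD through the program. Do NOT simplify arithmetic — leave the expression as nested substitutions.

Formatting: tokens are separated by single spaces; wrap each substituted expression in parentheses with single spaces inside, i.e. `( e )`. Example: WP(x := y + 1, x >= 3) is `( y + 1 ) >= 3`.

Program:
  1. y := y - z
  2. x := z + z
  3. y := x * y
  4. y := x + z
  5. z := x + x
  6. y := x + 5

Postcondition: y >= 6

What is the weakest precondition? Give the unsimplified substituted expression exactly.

post: y >= 6
stmt 6: y := x + 5  -- replace 1 occurrence(s) of y with (x + 5)
  => ( x + 5 ) >= 6
stmt 5: z := x + x  -- replace 0 occurrence(s) of z with (x + x)
  => ( x + 5 ) >= 6
stmt 4: y := x + z  -- replace 0 occurrence(s) of y with (x + z)
  => ( x + 5 ) >= 6
stmt 3: y := x * y  -- replace 0 occurrence(s) of y with (x * y)
  => ( x + 5 ) >= 6
stmt 2: x := z + z  -- replace 1 occurrence(s) of x with (z + z)
  => ( ( z + z ) + 5 ) >= 6
stmt 1: y := y - z  -- replace 0 occurrence(s) of y with (y - z)
  => ( ( z + z ) + 5 ) >= 6

Answer: ( ( z + z ) + 5 ) >= 6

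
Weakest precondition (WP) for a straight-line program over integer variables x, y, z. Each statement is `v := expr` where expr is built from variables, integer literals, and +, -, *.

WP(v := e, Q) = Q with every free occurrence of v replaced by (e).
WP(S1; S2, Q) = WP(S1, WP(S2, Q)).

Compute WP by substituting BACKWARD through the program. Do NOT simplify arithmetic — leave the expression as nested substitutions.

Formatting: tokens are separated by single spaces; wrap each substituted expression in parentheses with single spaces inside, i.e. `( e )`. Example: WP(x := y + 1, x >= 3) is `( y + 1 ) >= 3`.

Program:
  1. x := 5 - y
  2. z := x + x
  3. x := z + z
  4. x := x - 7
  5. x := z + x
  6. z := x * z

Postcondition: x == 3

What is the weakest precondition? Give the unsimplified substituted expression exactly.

post: x == 3
stmt 6: z := x * z  -- replace 0 occurrence(s) of z with (x * z)
  => x == 3
stmt 5: x := z + x  -- replace 1 occurrence(s) of x with (z + x)
  => ( z + x ) == 3
stmt 4: x := x - 7  -- replace 1 occurrence(s) of x with (x - 7)
  => ( z + ( x - 7 ) ) == 3
stmt 3: x := z + z  -- replace 1 occurrence(s) of x with (z + z)
  => ( z + ( ( z + z ) - 7 ) ) == 3
stmt 2: z := x + x  -- replace 3 occurrence(s) of z with (x + x)
  => ( ( x + x ) + ( ( ( x + x ) + ( x + x ) ) - 7 ) ) == 3
stmt 1: x := 5 - y  -- replace 6 occurrence(s) of x with (5 - y)
  => ( ( ( 5 - y ) + ( 5 - y ) ) + ( ( ( ( 5 - y ) + ( 5 - y ) ) + ( ( 5 - y ) + ( 5 - y ) ) ) - 7 ) ) == 3

Answer: ( ( ( 5 - y ) + ( 5 - y ) ) + ( ( ( ( 5 - y ) + ( 5 - y ) ) + ( ( 5 - y ) + ( 5 - y ) ) ) - 7 ) ) == 3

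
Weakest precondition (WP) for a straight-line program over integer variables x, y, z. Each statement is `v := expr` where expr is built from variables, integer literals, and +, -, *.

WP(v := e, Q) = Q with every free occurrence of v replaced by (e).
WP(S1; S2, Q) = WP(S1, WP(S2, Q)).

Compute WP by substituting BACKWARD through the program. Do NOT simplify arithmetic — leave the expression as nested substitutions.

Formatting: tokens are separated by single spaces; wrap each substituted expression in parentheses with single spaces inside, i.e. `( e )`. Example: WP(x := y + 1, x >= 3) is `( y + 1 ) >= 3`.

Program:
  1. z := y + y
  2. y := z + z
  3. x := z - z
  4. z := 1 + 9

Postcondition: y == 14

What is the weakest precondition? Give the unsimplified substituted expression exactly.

Answer: ( ( y + y ) + ( y + y ) ) == 14

Derivation:
post: y == 14
stmt 4: z := 1 + 9  -- replace 0 occurrence(s) of z with (1 + 9)
  => y == 14
stmt 3: x := z - z  -- replace 0 occurrence(s) of x with (z - z)
  => y == 14
stmt 2: y := z + z  -- replace 1 occurrence(s) of y with (z + z)
  => ( z + z ) == 14
stmt 1: z := y + y  -- replace 2 occurrence(s) of z with (y + y)
  => ( ( y + y ) + ( y + y ) ) == 14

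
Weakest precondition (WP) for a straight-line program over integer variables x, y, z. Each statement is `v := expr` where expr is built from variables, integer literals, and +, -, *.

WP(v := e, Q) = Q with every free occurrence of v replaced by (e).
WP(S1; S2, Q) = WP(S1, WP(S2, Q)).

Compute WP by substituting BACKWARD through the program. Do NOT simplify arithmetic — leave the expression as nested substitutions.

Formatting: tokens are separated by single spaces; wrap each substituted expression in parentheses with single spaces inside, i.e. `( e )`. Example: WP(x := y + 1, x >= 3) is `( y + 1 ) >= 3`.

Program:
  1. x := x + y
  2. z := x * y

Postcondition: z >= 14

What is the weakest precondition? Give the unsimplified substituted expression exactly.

post: z >= 14
stmt 2: z := x * y  -- replace 1 occurrence(s) of z with (x * y)
  => ( x * y ) >= 14
stmt 1: x := x + y  -- replace 1 occurrence(s) of x with (x + y)
  => ( ( x + y ) * y ) >= 14

Answer: ( ( x + y ) * y ) >= 14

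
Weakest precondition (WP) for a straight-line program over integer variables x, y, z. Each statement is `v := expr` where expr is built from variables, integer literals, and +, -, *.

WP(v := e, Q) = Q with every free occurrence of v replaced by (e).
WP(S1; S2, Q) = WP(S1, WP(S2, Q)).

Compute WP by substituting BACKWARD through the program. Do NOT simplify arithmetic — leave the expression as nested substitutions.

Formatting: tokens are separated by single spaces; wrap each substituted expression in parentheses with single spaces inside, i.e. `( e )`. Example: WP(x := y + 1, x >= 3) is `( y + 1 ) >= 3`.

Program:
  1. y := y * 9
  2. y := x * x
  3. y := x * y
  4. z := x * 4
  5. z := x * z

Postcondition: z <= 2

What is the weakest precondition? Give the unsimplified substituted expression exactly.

Answer: ( x * ( x * 4 ) ) <= 2

Derivation:
post: z <= 2
stmt 5: z := x * z  -- replace 1 occurrence(s) of z with (x * z)
  => ( x * z ) <= 2
stmt 4: z := x * 4  -- replace 1 occurrence(s) of z with (x * 4)
  => ( x * ( x * 4 ) ) <= 2
stmt 3: y := x * y  -- replace 0 occurrence(s) of y with (x * y)
  => ( x * ( x * 4 ) ) <= 2
stmt 2: y := x * x  -- replace 0 occurrence(s) of y with (x * x)
  => ( x * ( x * 4 ) ) <= 2
stmt 1: y := y * 9  -- replace 0 occurrence(s) of y with (y * 9)
  => ( x * ( x * 4 ) ) <= 2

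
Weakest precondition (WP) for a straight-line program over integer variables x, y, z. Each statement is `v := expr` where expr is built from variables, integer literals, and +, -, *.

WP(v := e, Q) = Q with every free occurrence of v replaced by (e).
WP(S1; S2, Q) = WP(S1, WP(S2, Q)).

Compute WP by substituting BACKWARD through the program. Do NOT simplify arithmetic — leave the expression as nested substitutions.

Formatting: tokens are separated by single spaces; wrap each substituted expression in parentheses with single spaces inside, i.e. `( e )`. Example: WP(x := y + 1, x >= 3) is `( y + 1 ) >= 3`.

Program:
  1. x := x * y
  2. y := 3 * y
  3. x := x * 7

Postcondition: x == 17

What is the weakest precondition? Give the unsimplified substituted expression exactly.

post: x == 17
stmt 3: x := x * 7  -- replace 1 occurrence(s) of x with (x * 7)
  => ( x * 7 ) == 17
stmt 2: y := 3 * y  -- replace 0 occurrence(s) of y with (3 * y)
  => ( x * 7 ) == 17
stmt 1: x := x * y  -- replace 1 occurrence(s) of x with (x * y)
  => ( ( x * y ) * 7 ) == 17

Answer: ( ( x * y ) * 7 ) == 17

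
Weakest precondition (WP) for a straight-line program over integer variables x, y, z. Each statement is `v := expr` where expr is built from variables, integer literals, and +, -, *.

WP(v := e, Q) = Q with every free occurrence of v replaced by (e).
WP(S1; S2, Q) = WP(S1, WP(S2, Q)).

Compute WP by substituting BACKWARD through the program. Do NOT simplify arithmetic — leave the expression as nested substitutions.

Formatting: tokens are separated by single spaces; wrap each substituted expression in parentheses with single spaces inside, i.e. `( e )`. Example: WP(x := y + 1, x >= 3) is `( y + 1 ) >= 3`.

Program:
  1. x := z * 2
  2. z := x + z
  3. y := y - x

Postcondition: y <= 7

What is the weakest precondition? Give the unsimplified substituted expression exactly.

Answer: ( y - ( z * 2 ) ) <= 7

Derivation:
post: y <= 7
stmt 3: y := y - x  -- replace 1 occurrence(s) of y with (y - x)
  => ( y - x ) <= 7
stmt 2: z := x + z  -- replace 0 occurrence(s) of z with (x + z)
  => ( y - x ) <= 7
stmt 1: x := z * 2  -- replace 1 occurrence(s) of x with (z * 2)
  => ( y - ( z * 2 ) ) <= 7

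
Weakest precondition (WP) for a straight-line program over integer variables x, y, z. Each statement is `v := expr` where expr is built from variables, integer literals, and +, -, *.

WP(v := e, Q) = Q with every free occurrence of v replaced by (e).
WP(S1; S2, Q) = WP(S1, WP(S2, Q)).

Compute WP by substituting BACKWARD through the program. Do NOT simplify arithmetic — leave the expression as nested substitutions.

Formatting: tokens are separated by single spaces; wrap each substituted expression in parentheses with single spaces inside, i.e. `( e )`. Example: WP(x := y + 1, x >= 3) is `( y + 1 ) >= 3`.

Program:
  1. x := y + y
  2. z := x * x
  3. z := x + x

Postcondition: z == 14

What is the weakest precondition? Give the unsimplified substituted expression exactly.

post: z == 14
stmt 3: z := x + x  -- replace 1 occurrence(s) of z with (x + x)
  => ( x + x ) == 14
stmt 2: z := x * x  -- replace 0 occurrence(s) of z with (x * x)
  => ( x + x ) == 14
stmt 1: x := y + y  -- replace 2 occurrence(s) of x with (y + y)
  => ( ( y + y ) + ( y + y ) ) == 14

Answer: ( ( y + y ) + ( y + y ) ) == 14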